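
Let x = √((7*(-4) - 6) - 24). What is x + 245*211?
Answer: 51695 + I*√58 ≈ 51695.0 + 7.6158*I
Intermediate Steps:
x = I*√58 (x = √((-28 - 6) - 24) = √(-34 - 24) = √(-58) = I*√58 ≈ 7.6158*I)
x + 245*211 = I*√58 + 245*211 = I*√58 + 51695 = 51695 + I*√58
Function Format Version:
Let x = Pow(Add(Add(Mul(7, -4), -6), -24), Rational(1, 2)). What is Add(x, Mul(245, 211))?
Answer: Add(51695, Mul(I, Pow(58, Rational(1, 2)))) ≈ Add(51695., Mul(7.6158, I))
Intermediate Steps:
x = Mul(I, Pow(58, Rational(1, 2))) (x = Pow(Add(Add(-28, -6), -24), Rational(1, 2)) = Pow(Add(-34, -24), Rational(1, 2)) = Pow(-58, Rational(1, 2)) = Mul(I, Pow(58, Rational(1, 2))) ≈ Mul(7.6158, I))
Add(x, Mul(245, 211)) = Add(Mul(I, Pow(58, Rational(1, 2))), Mul(245, 211)) = Add(Mul(I, Pow(58, Rational(1, 2))), 51695) = Add(51695, Mul(I, Pow(58, Rational(1, 2))))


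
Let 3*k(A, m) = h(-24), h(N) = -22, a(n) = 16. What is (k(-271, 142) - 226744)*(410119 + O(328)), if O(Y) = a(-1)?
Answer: -278995974290/3 ≈ -9.2999e+10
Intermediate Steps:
k(A, m) = -22/3 (k(A, m) = (1/3)*(-22) = -22/3)
O(Y) = 16
(k(-271, 142) - 226744)*(410119 + O(328)) = (-22/3 - 226744)*(410119 + 16) = -680254/3*410135 = -278995974290/3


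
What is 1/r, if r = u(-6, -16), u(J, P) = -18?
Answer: -1/18 ≈ -0.055556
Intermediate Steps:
r = -18
1/r = 1/(-18) = -1/18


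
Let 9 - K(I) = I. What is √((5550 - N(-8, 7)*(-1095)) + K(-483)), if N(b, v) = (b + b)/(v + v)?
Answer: 27*√322/7 ≈ 69.214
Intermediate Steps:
N(b, v) = b/v (N(b, v) = (2*b)/((2*v)) = (2*b)*(1/(2*v)) = b/v)
K(I) = 9 - I
√((5550 - N(-8, 7)*(-1095)) + K(-483)) = √((5550 - (-8/7)*(-1095)) + (9 - 1*(-483))) = √((5550 - (-8*⅐)*(-1095)) + (9 + 483)) = √((5550 - (-8)*(-1095)/7) + 492) = √((5550 - 1*8760/7) + 492) = √((5550 - 8760/7) + 492) = √(30090/7 + 492) = √(33534/7) = 27*√322/7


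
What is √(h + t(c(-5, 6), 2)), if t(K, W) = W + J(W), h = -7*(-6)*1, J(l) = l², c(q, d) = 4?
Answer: 4*√3 ≈ 6.9282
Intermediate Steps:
h = 42 (h = 42*1 = 42)
t(K, W) = W + W²
√(h + t(c(-5, 6), 2)) = √(42 + 2*(1 + 2)) = √(42 + 2*3) = √(42 + 6) = √48 = 4*√3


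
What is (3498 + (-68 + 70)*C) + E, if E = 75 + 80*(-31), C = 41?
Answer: 1175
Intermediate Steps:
E = -2405 (E = 75 - 2480 = -2405)
(3498 + (-68 + 70)*C) + E = (3498 + (-68 + 70)*41) - 2405 = (3498 + 2*41) - 2405 = (3498 + 82) - 2405 = 3580 - 2405 = 1175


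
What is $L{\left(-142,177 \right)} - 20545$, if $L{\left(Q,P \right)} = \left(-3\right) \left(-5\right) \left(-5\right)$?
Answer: $-20620$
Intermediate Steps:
$L{\left(Q,P \right)} = -75$ ($L{\left(Q,P \right)} = 15 \left(-5\right) = -75$)
$L{\left(-142,177 \right)} - 20545 = -75 - 20545 = -20620$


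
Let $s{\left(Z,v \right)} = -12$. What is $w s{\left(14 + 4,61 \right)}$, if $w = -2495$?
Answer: $29940$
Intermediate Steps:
$w s{\left(14 + 4,61 \right)} = \left(-2495\right) \left(-12\right) = 29940$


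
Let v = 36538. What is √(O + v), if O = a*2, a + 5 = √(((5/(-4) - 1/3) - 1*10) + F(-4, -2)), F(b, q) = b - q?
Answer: √(328752 + 3*I*√489)/3 ≈ 191.12 + 0.019284*I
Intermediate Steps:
a = -5 + I*√489/6 (a = -5 + √(((5/(-4) - 1/3) - 1*10) + (-4 - 1*(-2))) = -5 + √(((5*(-¼) - 1*⅓) - 10) + (-4 + 2)) = -5 + √(((-5/4 - ⅓) - 10) - 2) = -5 + √((-19/12 - 10) - 2) = -5 + √(-139/12 - 2) = -5 + √(-163/12) = -5 + I*√489/6 ≈ -5.0 + 3.6856*I)
O = -10 + I*√489/3 (O = (-5 + I*√489/6)*2 = -10 + I*√489/3 ≈ -10.0 + 7.3711*I)
√(O + v) = √((-10 + I*√489/3) + 36538) = √(36528 + I*√489/3)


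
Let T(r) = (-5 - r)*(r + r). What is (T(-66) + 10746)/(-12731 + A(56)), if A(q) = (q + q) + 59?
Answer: -1347/6280 ≈ -0.21449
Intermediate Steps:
A(q) = 59 + 2*q (A(q) = 2*q + 59 = 59 + 2*q)
T(r) = 2*r*(-5 - r) (T(r) = (-5 - r)*(2*r) = 2*r*(-5 - r))
(T(-66) + 10746)/(-12731 + A(56)) = (-2*(-66)*(5 - 66) + 10746)/(-12731 + (59 + 2*56)) = (-2*(-66)*(-61) + 10746)/(-12731 + (59 + 112)) = (-8052 + 10746)/(-12731 + 171) = 2694/(-12560) = 2694*(-1/12560) = -1347/6280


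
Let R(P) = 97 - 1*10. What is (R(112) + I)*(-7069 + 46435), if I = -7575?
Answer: -294772608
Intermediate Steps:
R(P) = 87 (R(P) = 97 - 10 = 87)
(R(112) + I)*(-7069 + 46435) = (87 - 7575)*(-7069 + 46435) = -7488*39366 = -294772608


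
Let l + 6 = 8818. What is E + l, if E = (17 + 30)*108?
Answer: 13888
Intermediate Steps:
l = 8812 (l = -6 + 8818 = 8812)
E = 5076 (E = 47*108 = 5076)
E + l = 5076 + 8812 = 13888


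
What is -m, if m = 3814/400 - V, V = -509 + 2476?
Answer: 391493/200 ≈ 1957.5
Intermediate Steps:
V = 1967
m = -391493/200 (m = 3814/400 - 1*1967 = 3814*(1/400) - 1967 = 1907/200 - 1967 = -391493/200 ≈ -1957.5)
-m = -1*(-391493/200) = 391493/200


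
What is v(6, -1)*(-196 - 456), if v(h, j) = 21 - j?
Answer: -14344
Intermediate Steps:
v(6, -1)*(-196 - 456) = (21 - 1*(-1))*(-196 - 456) = (21 + 1)*(-652) = 22*(-652) = -14344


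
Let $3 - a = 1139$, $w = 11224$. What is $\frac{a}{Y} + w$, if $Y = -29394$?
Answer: $\frac{2323376}{207} \approx 11224.0$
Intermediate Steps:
$a = -1136$ ($a = 3 - 1139 = -1136$)
$\frac{a}{Y} + w = - \frac{1136}{-29394} + 11224 = \left(-1136\right) \left(- \frac{1}{29394}\right) + 11224 = \frac{8}{207} + 11224 = \frac{2323376}{207}$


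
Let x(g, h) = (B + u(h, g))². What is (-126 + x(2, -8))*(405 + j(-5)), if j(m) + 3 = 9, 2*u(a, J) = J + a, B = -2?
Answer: -41511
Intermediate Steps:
u(a, J) = J/2 + a/2 (u(a, J) = (J + a)/2 = J/2 + a/2)
j(m) = 6 (j(m) = -3 + 9 = 6)
x(g, h) = (-2 + g/2 + h/2)² (x(g, h) = (-2 + (g/2 + h/2))² = (-2 + g/2 + h/2)²)
(-126 + x(2, -8))*(405 + j(-5)) = (-126 + (-4 + 2 - 8)²/4)*(405 + 6) = (-126 + (¼)*(-10)²)*411 = (-126 + (¼)*100)*411 = (-126 + 25)*411 = -101*411 = -41511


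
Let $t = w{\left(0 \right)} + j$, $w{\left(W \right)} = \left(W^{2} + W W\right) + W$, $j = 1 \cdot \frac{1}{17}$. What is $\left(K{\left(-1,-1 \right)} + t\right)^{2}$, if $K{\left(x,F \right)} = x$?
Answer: $\frac{256}{289} \approx 0.88581$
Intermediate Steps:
$j = \frac{1}{17}$ ($j = 1 \cdot \frac{1}{17} = \frac{1}{17} \approx 0.058824$)
$w{\left(W \right)} = W + 2 W^{2}$ ($w{\left(W \right)} = \left(W^{2} + W^{2}\right) + W = 2 W^{2} + W = W + 2 W^{2}$)
$t = \frac{1}{17}$ ($t = 0 \left(1 + 2 \cdot 0\right) + \frac{1}{17} = 0 \left(1 + 0\right) + \frac{1}{17} = 0 \cdot 1 + \frac{1}{17} = 0 + \frac{1}{17} = \frac{1}{17} \approx 0.058824$)
$\left(K{\left(-1,-1 \right)} + t\right)^{2} = \left(-1 + \frac{1}{17}\right)^{2} = \left(- \frac{16}{17}\right)^{2} = \frac{256}{289}$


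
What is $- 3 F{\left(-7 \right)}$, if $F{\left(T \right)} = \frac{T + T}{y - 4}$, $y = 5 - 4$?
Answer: $-14$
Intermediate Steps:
$y = 1$ ($y = 5 - 4 = 1$)
$F{\left(T \right)} = - \frac{2 T}{3}$ ($F{\left(T \right)} = \frac{T + T}{1 - 4} = \frac{2 T}{-3} = 2 T \left(- \frac{1}{3}\right) = - \frac{2 T}{3}$)
$- 3 F{\left(-7 \right)} = - 3 \left(\left(- \frac{2}{3}\right) \left(-7\right)\right) = \left(-3\right) \frac{14}{3} = -14$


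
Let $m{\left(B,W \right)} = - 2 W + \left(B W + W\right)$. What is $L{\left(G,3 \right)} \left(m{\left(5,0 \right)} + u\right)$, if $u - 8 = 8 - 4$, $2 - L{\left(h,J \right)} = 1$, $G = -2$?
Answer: $12$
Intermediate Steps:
$m{\left(B,W \right)} = - W + B W$ ($m{\left(B,W \right)} = - 2 W + \left(W + B W\right) = - W + B W$)
$L{\left(h,J \right)} = 1$ ($L{\left(h,J \right)} = 2 - 1 = 1$)
$u = 12$ ($u = 8 + \left(8 - 4\right) = 8 + 4 = 12$)
$L{\left(G,3 \right)} \left(m{\left(5,0 \right)} + u\right) = 1 \left(0 \left(-1 + 5\right) + 12\right) = 1 \left(0 \cdot 4 + 12\right) = 1 \left(0 + 12\right) = 1 \cdot 12 = 12$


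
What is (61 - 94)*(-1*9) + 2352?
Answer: 2649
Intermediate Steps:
(61 - 94)*(-1*9) + 2352 = -33*(-9) + 2352 = 297 + 2352 = 2649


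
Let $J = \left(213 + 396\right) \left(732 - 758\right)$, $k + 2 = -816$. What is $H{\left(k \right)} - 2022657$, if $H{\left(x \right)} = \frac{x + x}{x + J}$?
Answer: $- \frac{8420320682}{4163} \approx -2.0227 \cdot 10^{6}$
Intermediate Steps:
$k = -818$ ($k = -2 - 816 = -818$)
$J = -15834$ ($J = 609 \left(-26\right) = -15834$)
$H{\left(x \right)} = \frac{2 x}{-15834 + x}$ ($H{\left(x \right)} = \frac{x + x}{x - 15834} = \frac{2 x}{-15834 + x}$)
$H{\left(k \right)} - 2022657 = 2 \left(-818\right) \frac{1}{-15834 - 818} - 2022657 = 2 \left(-818\right) \frac{1}{-16652} - 2022657 = 2 \left(-818\right) \left(- \frac{1}{16652}\right) - 2022657 = \frac{409}{4163} - 2022657 = - \frac{8420320682}{4163}$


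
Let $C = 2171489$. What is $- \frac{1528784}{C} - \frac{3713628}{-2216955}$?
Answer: $\frac{1558285673124}{1604697798665} \approx 0.97108$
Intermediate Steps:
$- \frac{1528784}{C} - \frac{3713628}{-2216955} = - \frac{1528784}{2171489} - \frac{3713628}{-2216955} = \left(-1528784\right) \frac{1}{2171489} - - \frac{1237876}{738985} = - \frac{1528784}{2171489} + \frac{1237876}{738985} = \frac{1558285673124}{1604697798665}$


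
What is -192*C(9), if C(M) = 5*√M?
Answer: -2880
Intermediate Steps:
-192*C(9) = -960*√9 = -960*3 = -192*15 = -2880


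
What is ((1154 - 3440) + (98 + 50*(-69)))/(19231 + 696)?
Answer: -5638/19927 ≈ -0.28293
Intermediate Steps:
((1154 - 3440) + (98 + 50*(-69)))/(19231 + 696) = (-2286 + (98 - 3450))/19927 = (-2286 - 3352)*(1/19927) = -5638*1/19927 = -5638/19927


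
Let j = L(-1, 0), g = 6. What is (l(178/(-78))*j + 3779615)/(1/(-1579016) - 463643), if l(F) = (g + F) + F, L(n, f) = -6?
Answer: -77584766415128/9517296298757 ≈ -8.1520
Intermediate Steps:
j = -6
l(F) = 6 + 2*F (l(F) = (6 + F) + F = 6 + 2*F)
(l(178/(-78))*j + 3779615)/(1/(-1579016) - 463643) = ((6 + 2*(178/(-78)))*(-6) + 3779615)/(1/(-1579016) - 463643) = ((6 + 2*(178*(-1/78)))*(-6) + 3779615)/(-1/1579016 - 463643) = ((6 + 2*(-89/39))*(-6) + 3779615)/(-732099715289/1579016) = ((6 - 178/39)*(-6) + 3779615)*(-1579016/732099715289) = ((56/39)*(-6) + 3779615)*(-1579016/732099715289) = (-112/13 + 3779615)*(-1579016/732099715289) = (49134883/13)*(-1579016/732099715289) = -77584766415128/9517296298757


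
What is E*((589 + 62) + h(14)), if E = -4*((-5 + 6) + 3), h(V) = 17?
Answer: -10688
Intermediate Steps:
E = -16 (E = -4*(1 + 3) = -4*4 = -16)
E*((589 + 62) + h(14)) = -16*((589 + 62) + 17) = -16*(651 + 17) = -16*668 = -10688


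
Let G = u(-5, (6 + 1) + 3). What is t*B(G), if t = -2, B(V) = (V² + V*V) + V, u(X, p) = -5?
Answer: -90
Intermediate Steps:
G = -5
B(V) = V + 2*V² (B(V) = (V² + V²) + V = 2*V² + V = V + 2*V²)
t*B(G) = -(-10)*(1 + 2*(-5)) = -(-10)*(1 - 10) = -(-10)*(-9) = -2*45 = -90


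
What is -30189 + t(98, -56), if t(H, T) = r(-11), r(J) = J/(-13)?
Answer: -392446/13 ≈ -30188.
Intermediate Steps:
r(J) = -J/13 (r(J) = J*(-1/13) = -J/13)
t(H, T) = 11/13 (t(H, T) = -1/13*(-11) = 11/13)
-30189 + t(98, -56) = -30189 + 11/13 = -392446/13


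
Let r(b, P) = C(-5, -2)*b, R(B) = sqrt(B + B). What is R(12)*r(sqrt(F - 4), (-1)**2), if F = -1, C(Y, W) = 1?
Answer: 2*I*sqrt(30) ≈ 10.954*I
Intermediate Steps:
R(B) = sqrt(2)*sqrt(B) (R(B) = sqrt(2*B) = sqrt(2)*sqrt(B))
r(b, P) = b (r(b, P) = 1*b = b)
R(12)*r(sqrt(F - 4), (-1)**2) = (sqrt(2)*sqrt(12))*sqrt(-1 - 4) = (sqrt(2)*(2*sqrt(3)))*sqrt(-5) = (2*sqrt(6))*(I*sqrt(5)) = 2*I*sqrt(30)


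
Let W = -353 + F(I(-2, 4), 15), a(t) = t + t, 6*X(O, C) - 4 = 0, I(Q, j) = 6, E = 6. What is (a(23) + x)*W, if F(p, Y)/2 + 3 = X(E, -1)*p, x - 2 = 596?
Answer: -226044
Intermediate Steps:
X(O, C) = ⅔ (X(O, C) = ⅔ + (⅙)*0 = ⅔ + 0 = ⅔)
a(t) = 2*t
x = 598 (x = 2 + 596 = 598)
F(p, Y) = -6 + 4*p/3 (F(p, Y) = -6 + 2*(2*p/3) = -6 + 4*p/3)
W = -351 (W = -353 + (-6 + (4/3)*6) = -353 + (-6 + 8) = -353 + 2 = -351)
(a(23) + x)*W = (2*23 + 598)*(-351) = (46 + 598)*(-351) = 644*(-351) = -226044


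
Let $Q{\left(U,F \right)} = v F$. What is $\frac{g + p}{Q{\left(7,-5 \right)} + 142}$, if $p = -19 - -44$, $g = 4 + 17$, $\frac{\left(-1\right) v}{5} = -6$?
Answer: $- \frac{23}{4} \approx -5.75$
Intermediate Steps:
$v = 30$ ($v = \left(-5\right) \left(-6\right) = 30$)
$Q{\left(U,F \right)} = 30 F$
$g = 21$
$p = 25$ ($p = -19 + 44 = 25$)
$\frac{g + p}{Q{\left(7,-5 \right)} + 142} = \frac{21 + 25}{30 \left(-5\right) + 142} = \frac{46}{-150 + 142} = \frac{46}{-8} = 46 \left(- \frac{1}{8}\right) = - \frac{23}{4}$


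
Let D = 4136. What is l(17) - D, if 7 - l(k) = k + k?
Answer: -4163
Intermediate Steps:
l(k) = 7 - 2*k (l(k) = 7 - (k + k) = 7 - 2*k)
l(17) - D = (7 - 2*17) - 1*4136 = (7 - 34) - 4136 = -27 - 4136 = -4163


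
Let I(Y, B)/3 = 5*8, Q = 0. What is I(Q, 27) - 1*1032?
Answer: -912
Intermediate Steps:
I(Y, B) = 120 (I(Y, B) = 3*(5*8) = 3*40 = 120)
I(Q, 27) - 1*1032 = 120 - 1*1032 = 120 - 1032 = -912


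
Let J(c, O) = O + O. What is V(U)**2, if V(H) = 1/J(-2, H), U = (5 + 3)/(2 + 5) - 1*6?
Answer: 49/4624 ≈ 0.010597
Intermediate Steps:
J(c, O) = 2*O
U = -34/7 (U = 8/7 - 6 = -34/7 ≈ -4.8571)
V(H) = 1/(2*H)
V(U)**2 = (1/(2*(-34/7)))**2 = ((1/2)*(-7/34))**2 = (-7/68)**2 = 49/4624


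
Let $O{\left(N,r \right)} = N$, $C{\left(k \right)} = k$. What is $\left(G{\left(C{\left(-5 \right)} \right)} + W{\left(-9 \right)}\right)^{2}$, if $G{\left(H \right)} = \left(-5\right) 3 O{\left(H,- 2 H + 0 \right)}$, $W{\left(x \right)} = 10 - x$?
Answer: $8836$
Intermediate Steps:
$G{\left(H \right)} = - 15 H$ ($G{\left(H \right)} = \left(-5\right) 3 H = - 15 H$)
$\left(G{\left(C{\left(-5 \right)} \right)} + W{\left(-9 \right)}\right)^{2} = \left(\left(-15\right) \left(-5\right) + \left(10 - -9\right)\right)^{2} = \left(75 + \left(10 + 9\right)\right)^{2} = \left(75 + 19\right)^{2} = 94^{2} = 8836$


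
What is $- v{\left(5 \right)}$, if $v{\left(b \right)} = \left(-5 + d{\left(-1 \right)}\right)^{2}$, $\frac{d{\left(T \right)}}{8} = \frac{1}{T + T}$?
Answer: $-81$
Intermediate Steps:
$d{\left(T \right)} = \frac{4}{T}$ ($d{\left(T \right)} = \frac{8}{T + T} = \frac{8}{2 T} = 8 \frac{1}{2 T} = \frac{4}{T}$)
$v{\left(b \right)} = 81$ ($v{\left(b \right)} = \left(-5 + \frac{4}{-1}\right)^{2} = \left(-5 + 4 \left(-1\right)\right)^{2} = \left(-5 - 4\right)^{2} = \left(-9\right)^{2} = 81$)
$- v{\left(5 \right)} = \left(-1\right) 81 = -81$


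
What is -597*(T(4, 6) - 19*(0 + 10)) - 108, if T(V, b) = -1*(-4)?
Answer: 110934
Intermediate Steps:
T(V, b) = 4
-597*(T(4, 6) - 19*(0 + 10)) - 108 = -597*(4 - 19*(0 + 10)) - 108 = -597*(4 - 19*10) - 108 = -597*(4 - 190) - 108 = -597*(-186) - 108 = 111042 - 108 = 110934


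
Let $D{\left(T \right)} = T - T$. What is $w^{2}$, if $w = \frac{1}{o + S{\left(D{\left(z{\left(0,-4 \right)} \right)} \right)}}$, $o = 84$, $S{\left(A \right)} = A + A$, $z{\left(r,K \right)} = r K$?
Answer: $\frac{1}{7056} \approx 0.00014172$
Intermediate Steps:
$z{\left(r,K \right)} = K r$
$D{\left(T \right)} = 0$
$S{\left(A \right)} = 2 A$
$w = \frac{1}{84}$ ($w = \frac{1}{84 + 2 \cdot 0} = \frac{1}{84 + 0} = \frac{1}{84} \approx 0.011905$)
$w^{2} = \left(\frac{1}{84}\right)^{2} = \frac{1}{7056}$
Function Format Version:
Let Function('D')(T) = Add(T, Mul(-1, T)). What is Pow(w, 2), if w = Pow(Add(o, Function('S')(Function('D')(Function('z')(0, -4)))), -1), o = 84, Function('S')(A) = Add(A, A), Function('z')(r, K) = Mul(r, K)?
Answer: Rational(1, 7056) ≈ 0.00014172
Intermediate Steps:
Function('z')(r, K) = Mul(K, r)
Function('D')(T) = 0
Function('S')(A) = Mul(2, A)
w = Rational(1, 84) (w = Pow(Add(84, Mul(2, 0)), -1) = Pow(Add(84, 0), -1) = Pow(84, -1) = Rational(1, 84) ≈ 0.011905)
Pow(w, 2) = Pow(Rational(1, 84), 2) = Rational(1, 7056)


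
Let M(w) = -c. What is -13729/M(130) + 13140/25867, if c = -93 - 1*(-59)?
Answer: -354681283/879478 ≈ -403.29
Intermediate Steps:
c = -34 (c = -93 + 59 = -34)
M(w) = 34 (M(w) = -1*(-34) = 34)
-13729/M(130) + 13140/25867 = -13729/34 + 13140/25867 = -354681283/879478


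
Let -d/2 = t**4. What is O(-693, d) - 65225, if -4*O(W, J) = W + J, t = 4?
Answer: -259695/4 ≈ -64924.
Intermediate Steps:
d = -512 (d = -2*4**4 = -2*256 = -512)
O(W, J) = -J/4 - W/4 (O(W, J) = -(W + J)/4 = -(J + W)/4 = -J/4 - W/4)
O(-693, d) - 65225 = (-1/4*(-512) - 1/4*(-693)) - 65225 = (128 + 693/4) - 65225 = 1205/4 - 65225 = -259695/4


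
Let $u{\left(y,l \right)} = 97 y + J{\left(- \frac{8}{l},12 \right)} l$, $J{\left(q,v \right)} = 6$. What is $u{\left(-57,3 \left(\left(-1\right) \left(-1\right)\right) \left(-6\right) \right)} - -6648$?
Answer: $1011$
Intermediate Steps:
$u{\left(y,l \right)} = 6 l + 97 y$ ($u{\left(y,l \right)} = 97 y + 6 l = 6 l + 97 y$)
$u{\left(-57,3 \left(\left(-1\right) \left(-1\right)\right) \left(-6\right) \right)} - -6648 = \left(6 \cdot 3 \left(\left(-1\right) \left(-1\right)\right) \left(-6\right) + 97 \left(-57\right)\right) - -6648 = \left(6 \cdot 3 \cdot 1 \left(-6\right) - 5529\right) + 6648 = \left(6 \cdot 3 \left(-6\right) - 5529\right) + 6648 = \left(6 \left(-18\right) - 5529\right) + 6648 = \left(-108 - 5529\right) + 6648 = -5637 + 6648 = 1011$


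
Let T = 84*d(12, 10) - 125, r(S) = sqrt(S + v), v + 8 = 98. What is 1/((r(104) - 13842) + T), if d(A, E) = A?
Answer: -12959/167935487 - sqrt(194)/167935487 ≈ -7.7249e-5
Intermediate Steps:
v = 90 (v = -8 + 98 = 90)
r(S) = sqrt(90 + S) (r(S) = sqrt(S + 90) = sqrt(90 + S))
T = 883 (T = 84*12 - 125 = 1008 - 125 = 883)
1/((r(104) - 13842) + T) = 1/((sqrt(90 + 104) - 13842) + 883) = 1/((sqrt(194) - 13842) + 883) = 1/((-13842 + sqrt(194)) + 883) = 1/(-12959 + sqrt(194))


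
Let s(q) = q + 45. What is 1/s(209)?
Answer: 1/254 ≈ 0.0039370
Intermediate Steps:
s(q) = 45 + q
1/s(209) = 1/(45 + 209) = 1/254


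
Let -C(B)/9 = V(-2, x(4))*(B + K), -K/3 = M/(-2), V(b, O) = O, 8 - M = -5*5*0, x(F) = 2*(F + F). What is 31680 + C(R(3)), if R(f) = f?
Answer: 29520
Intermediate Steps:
x(F) = 4*F (x(F) = 2*(2*F) = 4*F)
M = 8 (M = 8 - (-5*5)*0 = 8 - (-25)*0 = 8 - 1*0 = 8 + 0 = 8)
K = 12 (K = -24/(-2) = -24*(-1)/2 = -3*(-4) = 12)
C(B) = -1728 - 144*B (C(B) = -9*4*4*(B + 12) = -144*(12 + B) = -9*(192 + 16*B) = -1728 - 144*B)
31680 + C(R(3)) = 31680 + (-1728 - 144*3) = 31680 + (-1728 - 432) = 31680 - 2160 = 29520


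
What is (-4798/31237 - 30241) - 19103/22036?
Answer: -2973821142193/98334076 ≈ -30242.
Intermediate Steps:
(-4798/31237 - 30241) - 19103/22036 = (-4798*1/31237 - 30241) - 19103*1/22036 = (-4798/31237 - 30241) - 2729/3148 = -944642915/31237 - 2729/3148 = -2973821142193/98334076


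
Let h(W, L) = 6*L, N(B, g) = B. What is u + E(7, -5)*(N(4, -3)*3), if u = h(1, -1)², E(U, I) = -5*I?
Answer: 336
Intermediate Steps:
u = 36 (u = (6*(-1))² = (-6)² = 36)
u + E(7, -5)*(N(4, -3)*3) = 36 + (-5*(-5))*(4*3) = 36 + 25*12 = 36 + 300 = 336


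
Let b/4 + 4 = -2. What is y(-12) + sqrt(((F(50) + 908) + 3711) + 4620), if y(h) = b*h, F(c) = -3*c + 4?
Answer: 288 + sqrt(9093) ≈ 383.36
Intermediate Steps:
b = -24 (b = -16 + 4*(-2) = -16 - 8 = -24)
F(c) = 4 - 3*c
y(h) = -24*h
y(-12) + sqrt(((F(50) + 908) + 3711) + 4620) = -24*(-12) + sqrt((((4 - 3*50) + 908) + 3711) + 4620) = 288 + sqrt((((4 - 150) + 908) + 3711) + 4620) = 288 + sqrt(((-146 + 908) + 3711) + 4620) = 288 + sqrt((762 + 3711) + 4620) = 288 + sqrt(4473 + 4620) = 288 + sqrt(9093)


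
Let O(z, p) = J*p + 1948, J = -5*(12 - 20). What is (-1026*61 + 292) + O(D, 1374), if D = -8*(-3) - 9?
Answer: -5386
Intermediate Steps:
J = 40 (J = -5*(-8) = 40)
D = 15 (D = 24 - 9 = 15)
O(z, p) = 1948 + 40*p (O(z, p) = 40*p + 1948 = 1948 + 40*p)
(-1026*61 + 292) + O(D, 1374) = (-1026*61 + 292) + (1948 + 40*1374) = (-62586 + 292) + (1948 + 54960) = -62294 + 56908 = -5386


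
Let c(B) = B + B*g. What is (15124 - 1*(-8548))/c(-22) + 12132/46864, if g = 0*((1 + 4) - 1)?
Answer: -12603383/11716 ≈ -1075.7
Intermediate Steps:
g = 0 (g = 0*(5 - 1) = 0*4 = 0)
c(B) = B (c(B) = B + B*0 = B + 0 = B)
(15124 - 1*(-8548))/c(-22) + 12132/46864 = (15124 - 1*(-8548))/(-22) + 12132/46864 = (15124 + 8548)*(-1/22) + 12132*(1/46864) = 23672*(-1/22) + 3033/11716 = -1076 + 3033/11716 = -12603383/11716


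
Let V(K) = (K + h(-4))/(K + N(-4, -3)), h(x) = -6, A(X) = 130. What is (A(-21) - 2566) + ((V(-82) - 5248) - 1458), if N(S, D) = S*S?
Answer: -27422/3 ≈ -9140.7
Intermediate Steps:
N(S, D) = S²
V(K) = (-6 + K)/(16 + K) (V(K) = (K - 6)/(K + (-4)²) = (-6 + K)/(K + 16) = (-6 + K)/(16 + K))
(A(-21) - 2566) + ((V(-82) - 5248) - 1458) = (130 - 2566) + (((-6 - 82)/(16 - 82) - 5248) - 1458) = -2436 + ((-88/(-66) - 5248) - 1458) = -2436 + ((-1/66*(-88) - 5248) - 1458) = -2436 + ((4/3 - 5248) - 1458) = -2436 + (-15740/3 - 1458) = -2436 - 20114/3 = -27422/3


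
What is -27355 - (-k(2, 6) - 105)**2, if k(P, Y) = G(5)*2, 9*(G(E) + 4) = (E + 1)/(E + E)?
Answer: -8277724/225 ≈ -36790.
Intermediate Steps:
G(E) = -4 + (1 + E)/(18*E) (G(E) = -4 + ((E + 1)/(E + E))/9 = -4 + ((1 + E)/((2*E)))/9 = -4 + ((1 + E)*(1/(2*E)))/9 = -4 + ((1 + E)/(2*E))/9 = -4 + (1 + E)/(18*E))
k(P, Y) = -118/15 (k(P, Y) = ((1/18)*(1 - 71*5)/5)*2 = ((1/18)*(1/5)*(1 - 355))*2 = ((1/18)*(1/5)*(-354))*2 = -59/15*2 = -118/15)
-27355 - (-k(2, 6) - 105)**2 = -27355 - (-1*(-118/15) - 105)**2 = -27355 - (118/15 - 105)**2 = -27355 - (-1457/15)**2 = -27355 - 1*2122849/225 = -27355 - 2122849/225 = -8277724/225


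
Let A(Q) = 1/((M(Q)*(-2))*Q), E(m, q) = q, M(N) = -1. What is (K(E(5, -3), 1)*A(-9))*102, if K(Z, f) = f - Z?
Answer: -68/3 ≈ -22.667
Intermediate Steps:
A(Q) = 1/(2*Q) (A(Q) = 1/((-1*(-2))*Q) = 1/(2*Q))
(K(E(5, -3), 1)*A(-9))*102 = ((1 - 1*(-3))*((½)/(-9)))*102 = ((1 + 3)*((½)*(-⅑)))*102 = (4*(-1/18))*102 = -2/9*102 = -68/3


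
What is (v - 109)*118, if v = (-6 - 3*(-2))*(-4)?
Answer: -12862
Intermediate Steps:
v = 0 (v = (-6 + 6)*(-4) = 0*(-4) = 0)
(v - 109)*118 = (0 - 109)*118 = -109*118 = -12862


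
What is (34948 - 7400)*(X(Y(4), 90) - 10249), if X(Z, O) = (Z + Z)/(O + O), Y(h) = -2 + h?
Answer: -12705247792/45 ≈ -2.8234e+8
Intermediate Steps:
X(Z, O) = Z/O (X(Z, O) = (2*Z)/((2*O)) = (2*Z)*(1/(2*O)) = Z/O)
(34948 - 7400)*(X(Y(4), 90) - 10249) = (34948 - 7400)*((-2 + 4)/90 - 10249) = 27548*(2*(1/90) - 10249) = 27548*(1/45 - 10249) = 27548*(-461204/45) = -12705247792/45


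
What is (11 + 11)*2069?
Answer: 45518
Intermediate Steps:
(11 + 11)*2069 = 22*2069 = 45518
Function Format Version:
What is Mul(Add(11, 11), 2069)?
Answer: 45518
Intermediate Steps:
Mul(Add(11, 11), 2069) = Mul(22, 2069) = 45518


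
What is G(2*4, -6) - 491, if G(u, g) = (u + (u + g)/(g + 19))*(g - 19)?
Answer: -9033/13 ≈ -694.85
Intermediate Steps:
G(u, g) = (-19 + g)*(u + (g + u)/(19 + g)) (G(u, g) = (u + (g + u)/(19 + g))*(-19 + g) = (-19 + g)*(u + (g + u)/(19 + g)))
G(2*4, -6) - 491 = ((-6)² - 760*4 - 19*(-6) - 12*4 + (2*4)*(-6)²)/(19 - 6) - 491 = (36 - 380*8 + 114 - 6*8 + 8*36)/13 - 491 = (36 - 3040 + 114 - 48 + 288)/13 - 491 = (1/13)*(-2650) - 491 = -2650/13 - 491 = -9033/13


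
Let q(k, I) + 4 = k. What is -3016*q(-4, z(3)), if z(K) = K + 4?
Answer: 24128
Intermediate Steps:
z(K) = 4 + K
q(k, I) = -4 + k
-3016*q(-4, z(3)) = -3016*(-4 - 4) = -3016*(-8) = 24128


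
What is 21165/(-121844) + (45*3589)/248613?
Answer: 57897675/121654628 ≈ 0.47592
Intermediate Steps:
21165/(-121844) + (45*3589)/248613 = 21165*(-1/121844) + 161505*(1/248613) = -255/1468 + 53835/82871 = 57897675/121654628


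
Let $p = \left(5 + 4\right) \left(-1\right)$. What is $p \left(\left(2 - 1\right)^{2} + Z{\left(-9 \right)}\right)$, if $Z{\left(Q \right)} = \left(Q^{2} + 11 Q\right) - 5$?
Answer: $198$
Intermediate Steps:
$Z{\left(Q \right)} = -5 + Q^{2} + 11 Q$
$p = -9$ ($p = 9 \left(-1\right) = -9$)
$p \left(\left(2 - 1\right)^{2} + Z{\left(-9 \right)}\right) = - 9 \left(\left(2 - 1\right)^{2} + \left(-5 + \left(-9\right)^{2} + 11 \left(-9\right)\right)\right) = - 9 \left(1^{2} - 23\right) = - 9 \left(1 - 23\right) = \left(-9\right) \left(-22\right) = 198$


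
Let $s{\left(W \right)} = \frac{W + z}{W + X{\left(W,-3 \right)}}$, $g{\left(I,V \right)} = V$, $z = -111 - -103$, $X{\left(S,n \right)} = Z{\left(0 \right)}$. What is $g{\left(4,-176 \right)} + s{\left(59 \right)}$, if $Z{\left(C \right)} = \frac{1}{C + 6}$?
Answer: $- \frac{62174}{355} \approx -175.14$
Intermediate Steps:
$Z{\left(C \right)} = \frac{1}{6 + C}$
$X{\left(S,n \right)} = \frac{1}{6}$ ($X{\left(S,n \right)} = \frac{1}{6 + 0} = \frac{1}{6}$)
$z = -8$ ($z = -111 + 103 = -8$)
$s{\left(W \right)} = \frac{-8 + W}{\frac{1}{6} + W}$ ($s{\left(W \right)} = \frac{W - 8}{W + \frac{1}{6}} = \frac{-8 + W}{\frac{1}{6} + W}$)
$g{\left(4,-176 \right)} + s{\left(59 \right)} = -176 + \frac{6 \left(-8 + 59\right)}{1 + 6 \cdot 59} = -176 + 6 \frac{1}{1 + 354} \cdot 51 = -176 + 6 \cdot \frac{1}{355} \cdot 51 = -176 + \frac{306}{355} = - \frac{62174}{355}$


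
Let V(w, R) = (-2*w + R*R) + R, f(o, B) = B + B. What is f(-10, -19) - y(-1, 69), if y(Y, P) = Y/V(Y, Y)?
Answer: -75/2 ≈ -37.500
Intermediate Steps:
f(o, B) = 2*B
V(w, R) = R + R² - 2*w (V(w, R) = (-2*w + R²) + R = (R² - 2*w) + R = R + R² - 2*w)
y(Y, P) = Y/(Y² - Y) (y(Y, P) = Y/(Y + Y² - 2*Y) = Y/(Y² - Y))
f(-10, -19) - y(-1, 69) = 2*(-19) - 1/(-1 - 1) = -38 - 1/(-2) = -38 - 1*(-½) = -38 + ½ = -75/2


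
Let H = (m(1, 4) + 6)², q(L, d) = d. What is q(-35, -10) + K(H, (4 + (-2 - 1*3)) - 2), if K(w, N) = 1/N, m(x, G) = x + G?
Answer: -31/3 ≈ -10.333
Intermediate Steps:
m(x, G) = G + x
H = 121 (H = ((4 + 1) + 6)² = (5 + 6)² = 11² = 121)
q(-35, -10) + K(H, (4 + (-2 - 1*3)) - 2) = -10 + 1/((4 + (-2 - 1*3)) - 2) = -10 + 1/((4 + (-2 - 3)) - 2) = -10 + 1/((4 - 5) - 2) = -10 + 1/(-1 - 2) = -10 + 1/(-3) = -10 - ⅓ = -31/3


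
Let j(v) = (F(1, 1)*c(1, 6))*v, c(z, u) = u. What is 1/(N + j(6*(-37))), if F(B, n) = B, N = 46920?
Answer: 1/45588 ≈ 2.1936e-5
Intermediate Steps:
j(v) = 6*v (j(v) = (1*6)*v = 6*v)
1/(N + j(6*(-37))) = 1/(46920 + 6*(6*(-37))) = 1/(46920 + 6*(-222)) = 1/(46920 - 1332) = 1/45588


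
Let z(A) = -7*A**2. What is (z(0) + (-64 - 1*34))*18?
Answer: -1764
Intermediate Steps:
(z(0) + (-64 - 1*34))*18 = (-7*0**2 + (-64 - 1*34))*18 = (-7*0 + (-64 - 34))*18 = (0 - 98)*18 = -98*18 = -1764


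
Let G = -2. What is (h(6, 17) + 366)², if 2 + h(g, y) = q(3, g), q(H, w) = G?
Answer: 131044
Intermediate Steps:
q(H, w) = -2
h(g, y) = -4 (h(g, y) = -2 - 2 = -4)
(h(6, 17) + 366)² = (-4 + 366)² = 362² = 131044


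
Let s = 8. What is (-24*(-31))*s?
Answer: 5952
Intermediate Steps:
(-24*(-31))*s = -24*(-31)*8 = 744*8 = 5952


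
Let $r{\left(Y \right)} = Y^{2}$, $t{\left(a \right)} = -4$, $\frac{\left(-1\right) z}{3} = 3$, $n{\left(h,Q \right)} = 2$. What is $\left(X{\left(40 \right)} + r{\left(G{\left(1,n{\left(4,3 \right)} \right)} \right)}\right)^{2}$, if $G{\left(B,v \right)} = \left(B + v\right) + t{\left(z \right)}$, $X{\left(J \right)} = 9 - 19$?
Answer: $81$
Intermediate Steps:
$z = -9$ ($z = \left(-3\right) 3 = -9$)
$X{\left(J \right)} = -10$ ($X{\left(J \right)} = 9 - 19 = -10$)
$G{\left(B,v \right)} = -4 + B + v$ ($G{\left(B,v \right)} = \left(B + v\right) - 4 = -4 + B + v$)
$\left(X{\left(40 \right)} + r{\left(G{\left(1,n{\left(4,3 \right)} \right)} \right)}\right)^{2} = \left(-10 + \left(-4 + 1 + 2\right)^{2}\right)^{2} = \left(-10 + \left(-1\right)^{2}\right)^{2} = \left(-10 + 1\right)^{2} = \left(-9\right)^{2} = 81$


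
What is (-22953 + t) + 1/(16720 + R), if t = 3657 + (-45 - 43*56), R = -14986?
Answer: -37712765/1734 ≈ -21749.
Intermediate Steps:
t = 1204 (t = 3657 + (-45 - 2408) = 3657 - 2453 = 1204)
(-22953 + t) + 1/(16720 + R) = (-22953 + 1204) + 1/(16720 - 14986) = -21749 + 1/1734 = -37712765/1734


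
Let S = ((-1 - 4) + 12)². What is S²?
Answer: 2401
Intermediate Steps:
S = 49 (S = (-5 + 12)² = 7² = 49)
S² = 49² = 2401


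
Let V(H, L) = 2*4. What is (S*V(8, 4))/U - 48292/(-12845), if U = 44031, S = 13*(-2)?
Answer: 163359484/43506015 ≈ 3.7549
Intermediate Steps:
S = -26
V(H, L) = 8
(S*V(8, 4))/U - 48292/(-12845) = -26*8/44031 - 48292/(-12845) = -208*1/44031 - 48292*(-1/12845) = -16/3387 + 48292/12845 = 163359484/43506015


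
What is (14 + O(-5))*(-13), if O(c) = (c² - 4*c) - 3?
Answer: -728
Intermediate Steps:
O(c) = -3 + c² - 4*c
(14 + O(-5))*(-13) = (14 + (-3 + (-5)² - 4*(-5)))*(-13) = (14 + (-3 + 25 + 20))*(-13) = (14 + 42)*(-13) = 56*(-13) = -728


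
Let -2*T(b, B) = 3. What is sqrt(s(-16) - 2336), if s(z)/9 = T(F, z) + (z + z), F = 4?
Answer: 5*I*sqrt(422)/2 ≈ 51.357*I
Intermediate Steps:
T(b, B) = -3/2 (T(b, B) = -1/2*3 = -3/2)
s(z) = -27/2 + 18*z (s(z) = 9*(-3/2 + (z + z)) = 9*(-3/2 + 2*z) = -27/2 + 18*z)
sqrt(s(-16) - 2336) = sqrt((-27/2 + 18*(-16)) - 2336) = sqrt((-27/2 - 288) - 2336) = sqrt(-603/2 - 2336) = sqrt(-5275/2) = 5*I*sqrt(422)/2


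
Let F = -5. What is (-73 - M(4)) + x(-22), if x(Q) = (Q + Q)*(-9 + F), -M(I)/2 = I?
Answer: 551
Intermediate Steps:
M(I) = -2*I
x(Q) = -28*Q (x(Q) = (Q + Q)*(-9 - 5) = (2*Q)*(-14) = -28*Q)
(-73 - M(4)) + x(-22) = (-73 - (-2)*4) - 28*(-22) = (-73 - 1*(-8)) + 616 = (-73 + 8) + 616 = -65 + 616 = 551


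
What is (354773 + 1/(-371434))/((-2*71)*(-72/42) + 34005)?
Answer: 131774754481/12721030818 ≈ 10.359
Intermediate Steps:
(354773 + 1/(-371434))/((-2*71)*(-72/42) + 34005) = (354773 - 1/371434)/(-(-10224)/42 + 34005) = 131774754481/(371434*(-142*(-12/7) + 34005)) = 131774754481/(371434*(1704/7 + 34005)) = 131774754481/(371434*(239739/7)) = (131774754481/371434)*(7/239739) = 131774754481/12721030818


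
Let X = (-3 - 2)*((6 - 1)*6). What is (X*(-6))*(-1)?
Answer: -900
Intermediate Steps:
X = -150 (X = -25*6 = -5*30 = -150)
(X*(-6))*(-1) = -150*(-6)*(-1) = 900*(-1) = -900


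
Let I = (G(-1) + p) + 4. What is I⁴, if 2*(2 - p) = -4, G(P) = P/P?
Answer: 6561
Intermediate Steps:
G(P) = 1
p = 4 (p = 2 - ½*(-4) = 2 + 2 = 4)
I = 9 (I = (1 + 4) + 4 = 5 + 4 = 9)
I⁴ = 9⁴ = 6561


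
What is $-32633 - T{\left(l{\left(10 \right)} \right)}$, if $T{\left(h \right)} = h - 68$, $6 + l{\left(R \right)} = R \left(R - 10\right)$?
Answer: $-32559$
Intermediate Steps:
$l{\left(R \right)} = -6 + R \left(-10 + R\right)$ ($l{\left(R \right)} = -6 + R \left(R - 10\right) = -6 + R \left(-10 + R\right)$)
$T{\left(h \right)} = -68 + h$ ($T{\left(h \right)} = h - 68 = -68 + h$)
$-32633 - T{\left(l{\left(10 \right)} \right)} = -32633 - \left(-68 - \left(106 - 100\right)\right) = -32633 - \left(-68 - 6\right) = -32633 - -74 = -32633 + 74 = -32559$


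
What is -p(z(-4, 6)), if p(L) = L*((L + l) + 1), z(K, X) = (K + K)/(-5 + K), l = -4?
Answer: 152/81 ≈ 1.8765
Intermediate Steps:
z(K, X) = 2*K/(-5 + K) (z(K, X) = (2*K)/(-5 + K) = 2*K/(-5 + K))
p(L) = L*(-3 + L) (p(L) = L*((L - 4) + 1) = L*((-4 + L) + 1) = L*(-3 + L))
-p(z(-4, 6)) = -2*(-4)/(-5 - 4)*(-3 + 2*(-4)/(-5 - 4)) = -2*(-4)/(-9)*(-3 + 2*(-4)/(-9)) = -2*(-4)*(-⅑)*(-3 + 2*(-4)*(-⅑)) = -8*(-3 + 8/9)/9 = -8*(-19)/(9*9) = -1*(-152/81) = 152/81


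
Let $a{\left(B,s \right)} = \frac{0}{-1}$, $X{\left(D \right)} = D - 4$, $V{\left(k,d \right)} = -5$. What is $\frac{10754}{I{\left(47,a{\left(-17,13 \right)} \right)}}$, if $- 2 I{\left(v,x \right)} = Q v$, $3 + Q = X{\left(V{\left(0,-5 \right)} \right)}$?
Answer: $\frac{5377}{141} \approx 38.135$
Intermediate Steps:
$X{\left(D \right)} = -4 + D$
$Q = -12$ ($Q = -3 - 9 = -12$)
$a{\left(B,s \right)} = 0$ ($a{\left(B,s \right)} = 0 \left(-1\right) = 0$)
$I{\left(v,x \right)} = 6 v$ ($I{\left(v,x \right)} = - \frac{\left(-12\right) v}{2} = 6 v$)
$\frac{10754}{I{\left(47,a{\left(-17,13 \right)} \right)}} = \frac{10754}{6 \cdot 47} = \frac{10754}{282} = 10754 \cdot \frac{1}{282} = \frac{5377}{141}$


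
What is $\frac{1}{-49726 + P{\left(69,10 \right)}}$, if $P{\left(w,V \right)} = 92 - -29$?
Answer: $- \frac{1}{49605} \approx -2.0159 \cdot 10^{-5}$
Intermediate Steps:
$P{\left(w,V \right)} = 121$ ($P{\left(w,V \right)} = 92 + 29 = 121$)
$\frac{1}{-49726 + P{\left(69,10 \right)}} = \frac{1}{-49726 + 121} = \frac{1}{-49605} = - \frac{1}{49605}$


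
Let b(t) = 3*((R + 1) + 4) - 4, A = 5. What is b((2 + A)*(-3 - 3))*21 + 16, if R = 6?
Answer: 625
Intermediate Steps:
b(t) = 29 (b(t) = 3*((6 + 1) + 4) - 4 = 3*(7 + 4) - 4 = 3*11 - 4 = 33 - 4 = 29)
b((2 + A)*(-3 - 3))*21 + 16 = 29*21 + 16 = 609 + 16 = 625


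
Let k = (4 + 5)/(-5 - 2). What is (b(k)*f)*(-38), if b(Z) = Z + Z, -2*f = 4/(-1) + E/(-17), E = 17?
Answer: 1710/7 ≈ 244.29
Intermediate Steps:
k = -9/7 (k = 9/(-7) = 9*(-⅐) = -9/7 ≈ -1.2857)
f = 5/2 (f = -(4/(-1) + 17/(-17))/2 = -(4*(-1) + 17*(-1/17))/2 = -(-4 - 1)/2 = -½*(-5) = 5/2 ≈ 2.5000)
b(Z) = 2*Z
(b(k)*f)*(-38) = ((2*(-9/7))*(5/2))*(-38) = -18/7*5/2*(-38) = -45/7*(-38) = 1710/7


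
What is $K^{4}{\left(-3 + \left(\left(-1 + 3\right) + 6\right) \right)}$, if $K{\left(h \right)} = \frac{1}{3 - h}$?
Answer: $\frac{1}{16} \approx 0.0625$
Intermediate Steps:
$K^{4}{\left(-3 + \left(\left(-1 + 3\right) + 6\right) \right)} = \left(- \frac{1}{-3 + \left(-3 + \left(\left(-1 + 3\right) + 6\right)\right)}\right)^{4} = \left(- \frac{1}{-3 + \left(-3 + \left(2 + 6\right)\right)}\right)^{4} = \left(- \frac{1}{-3 + \left(-3 + 8\right)}\right)^{4} = \left(- \frac{1}{-3 + 5}\right)^{4} = \left(- \frac{1}{2}\right)^{4} = \frac{1}{16}$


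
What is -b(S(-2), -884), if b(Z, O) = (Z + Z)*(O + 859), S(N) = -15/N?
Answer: 375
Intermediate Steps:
b(Z, O) = 2*Z*(859 + O) (b(Z, O) = (2*Z)*(859 + O) = 2*Z*(859 + O))
-b(S(-2), -884) = -2*(-15/(-2))*(859 - 884) = -2*(-15*(-½))*(-25) = -2*15*(-25)/2 = -1*(-375) = 375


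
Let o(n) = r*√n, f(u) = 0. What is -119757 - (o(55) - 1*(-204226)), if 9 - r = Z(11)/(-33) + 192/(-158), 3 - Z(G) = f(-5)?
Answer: -323983 - 8956*√55/869 ≈ -3.2406e+5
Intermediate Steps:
Z(G) = 3 (Z(G) = 3 - 1*0 = 3 + 0 = 3)
r = 8956/869 (r = 9 - (3/(-33) + 192/(-158)) = 9 - (3*(-1/33) + 192*(-1/158)) = 9 - (-1/11 - 96/79) = 9 - 1*(-1135/869) = 9 + 1135/869 = 8956/869 ≈ 10.306)
o(n) = 8956*√n/869
-119757 - (o(55) - 1*(-204226)) = -119757 - (8956*√55/869 - 1*(-204226)) = -119757 - (8956*√55/869 + 204226) = -119757 - (204226 + 8956*√55/869) = -119757 + (-204226 - 8956*√55/869) = -323983 - 8956*√55/869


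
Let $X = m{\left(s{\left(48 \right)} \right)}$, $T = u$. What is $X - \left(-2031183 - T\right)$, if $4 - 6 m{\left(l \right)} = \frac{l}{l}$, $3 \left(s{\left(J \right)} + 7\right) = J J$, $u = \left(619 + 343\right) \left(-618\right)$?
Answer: $\frac{2873335}{2} \approx 1.4367 \cdot 10^{6}$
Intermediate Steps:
$u = -594516$ ($u = 962 \left(-618\right) = -594516$)
$s{\left(J \right)} = -7 + \frac{J^{2}}{3}$ ($s{\left(J \right)} = -7 + \frac{J J}{3} = -7 + \frac{J^{2}}{3}$)
$T = -594516$
$m{\left(l \right)} = \frac{1}{2}$ ($m{\left(l \right)} = \frac{2}{3} - \frac{l \frac{1}{l}}{6} = \frac{2}{3} - \frac{1}{6} = \frac{1}{2}$)
$X = \frac{1}{2} \approx 0.5$
$X - \left(-2031183 - T\right) = \frac{1}{2} - \left(-2031183 - -594516\right) = \frac{1}{2} - \left(-2031183 + 594516\right) = \frac{1}{2} - -1436667 = \frac{1}{2} + 1436667 = \frac{2873335}{2}$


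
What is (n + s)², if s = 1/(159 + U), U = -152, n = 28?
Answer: 38809/49 ≈ 792.02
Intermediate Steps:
s = ⅐ (s = 1/(159 - 152) = 1/7 = ⅐ ≈ 0.14286)
(n + s)² = (28 + ⅐)² = (197/7)² = 38809/49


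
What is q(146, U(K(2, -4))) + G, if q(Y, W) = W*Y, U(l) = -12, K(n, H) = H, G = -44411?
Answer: -46163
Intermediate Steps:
q(146, U(K(2, -4))) + G = -12*146 - 44411 = -1752 - 44411 = -46163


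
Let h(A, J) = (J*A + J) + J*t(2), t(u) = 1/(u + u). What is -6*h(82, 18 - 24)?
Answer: 2997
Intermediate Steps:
t(u) = 1/(2*u)
h(A, J) = 5*J/4 + A*J (h(A, J) = (J*A + J) + J*((1/2)/2) = (A*J + J) + J*((1/2)*(1/2)) = (J + A*J) + J*(1/4) = (J + A*J) + J/4 = 5*J/4 + A*J)
-6*h(82, 18 - 24) = -3*(18 - 24)*(5 + 4*82)/2 = -3*(-6)*(5 + 328)/2 = -3*(-6)*333/2 = -6*(-999/2) = 2997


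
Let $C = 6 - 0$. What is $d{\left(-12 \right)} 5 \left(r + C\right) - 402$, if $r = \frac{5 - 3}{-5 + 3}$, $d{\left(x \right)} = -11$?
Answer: $-677$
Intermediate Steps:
$r = -1$ ($r = \frac{2}{-2} = 2 \left(- \frac{1}{2}\right) = -1$)
$C = 6$ ($C = 6 + 0 = 6$)
$d{\left(-12 \right)} 5 \left(r + C\right) - 402 = - 11 \cdot 5 \left(-1 + 6\right) - 402 = - 11 \cdot 5 \cdot 5 - 402 = \left(-11\right) 25 - 402 = -275 - 402 = -677$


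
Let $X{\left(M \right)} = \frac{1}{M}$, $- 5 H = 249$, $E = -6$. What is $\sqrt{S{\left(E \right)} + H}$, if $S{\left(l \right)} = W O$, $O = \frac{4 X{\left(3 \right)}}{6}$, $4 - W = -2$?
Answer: $\frac{i \sqrt{10905}}{15} \approx 6.9618 i$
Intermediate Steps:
$H = - \frac{249}{5}$ ($H = \left(- \frac{1}{5}\right) 249 = - \frac{249}{5} \approx -49.8$)
$W = 6$ ($W = 4 - -2 = 4 + 2 = 6$)
$O = \frac{2}{9}$ ($O = \frac{4 \cdot \frac{1}{3}}{6} = 4 \cdot \frac{1}{3} \cdot \frac{1}{6} = \frac{4}{3} \cdot \frac{1}{6} = \frac{2}{9} \approx 0.22222$)
$S{\left(l \right)} = \frac{4}{3}$ ($S{\left(l \right)} = 6 \cdot \frac{2}{9} = \frac{4}{3}$)
$\sqrt{S{\left(E \right)} + H} = \sqrt{\frac{4}{3} - \frac{249}{5}} = \sqrt{- \frac{727}{15}} = \frac{i \sqrt{10905}}{15}$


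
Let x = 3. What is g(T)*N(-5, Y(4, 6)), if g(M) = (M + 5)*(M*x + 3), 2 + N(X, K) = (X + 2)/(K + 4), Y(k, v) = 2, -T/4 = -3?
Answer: -3315/2 ≈ -1657.5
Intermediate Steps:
T = 12 (T = -4*(-3) = 12)
N(X, K) = -2 + (2 + X)/(4 + K) (N(X, K) = -2 + (X + 2)/(K + 4) = -2 + (2 + X)/(4 + K))
g(M) = (3 + 3*M)*(5 + M) (g(M) = (M + 5)*(M*3 + 3) = (5 + M)*(3*M + 3) = (5 + M)*(3 + 3*M) = (3 + 3*M)*(5 + M))
g(T)*N(-5, Y(4, 6)) = (15 + 3*12**2 + 18*12)*((-6 - 5 - 2*2)/(4 + 2)) = (15 + 3*144 + 216)*((-6 - 5 - 4)/6) = (15 + 432 + 216)*((1/6)*(-15)) = 663*(-5/2) = -3315/2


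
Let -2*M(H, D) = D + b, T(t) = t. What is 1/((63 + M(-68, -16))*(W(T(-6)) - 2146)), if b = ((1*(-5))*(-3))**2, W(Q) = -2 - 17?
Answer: 2/179695 ≈ 1.1130e-5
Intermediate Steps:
W(Q) = -19
b = 225 (b = (-5*(-3))**2 = 15**2 = 225)
M(H, D) = -225/2 - D/2 (M(H, D) = -(D + 225)/2 = -(225 + D)/2 = -225/2 - D/2)
1/((63 + M(-68, -16))*(W(T(-6)) - 2146)) = 1/((63 + (-225/2 - 1/2*(-16)))*(-19 - 2146)) = 1/((63 + (-225/2 + 8))*(-2165)) = 1/((63 - 209/2)*(-2165)) = 1/(-83/2*(-2165)) = 1/(179695/2) = 2/179695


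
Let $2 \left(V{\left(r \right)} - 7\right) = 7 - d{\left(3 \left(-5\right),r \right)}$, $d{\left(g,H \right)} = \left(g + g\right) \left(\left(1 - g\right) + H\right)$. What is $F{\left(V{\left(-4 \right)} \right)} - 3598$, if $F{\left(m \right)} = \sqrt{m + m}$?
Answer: $-3598 + \sqrt{381} \approx -3578.5$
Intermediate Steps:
$d{\left(g,H \right)} = 2 g \left(1 + H - g\right)$
$V{\left(r \right)} = \frac{501}{2} + 15 r$ ($V{\left(r \right)} = 7 + \frac{7 - 2 \cdot 3 \left(-5\right) \left(1 + r - 3 \left(-5\right)\right)}{2} = 7 + \frac{7 - 2 \left(-15\right) \left(1 + r - -15\right)}{2} = 7 + \frac{7 - 2 \left(-15\right) \left(1 + r + 15\right)}{2} = 7 + \frac{7 - 2 \left(-15\right) \left(16 + r\right)}{2} = 7 + \frac{7 - \left(-480 - 30 r\right)}{2} = 7 + \frac{7 + \left(480 + 30 r\right)}{2} = 7 + \frac{487 + 30 r}{2} = 7 + \left(\frac{487}{2} + 15 r\right) = \frac{501}{2} + 15 r$)
$F{\left(m \right)} = \sqrt{2} \sqrt{m}$ ($F{\left(m \right)} = \sqrt{2 m} = \sqrt{2} \sqrt{m}$)
$F{\left(V{\left(-4 \right)} \right)} - 3598 = \sqrt{2} \sqrt{\frac{501}{2} + 15 \left(-4\right)} - 3598 = \sqrt{2} \sqrt{\frac{501}{2} - 60} - 3598 = \sqrt{2} \sqrt{\frac{381}{2}} - 3598 = \sqrt{2} \frac{\sqrt{762}}{2} - 3598 = \sqrt{381} - 3598 = -3598 + \sqrt{381}$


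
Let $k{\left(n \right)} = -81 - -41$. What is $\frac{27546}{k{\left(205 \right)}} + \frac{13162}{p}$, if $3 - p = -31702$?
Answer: $- \frac{17456389}{25364} \approx -688.23$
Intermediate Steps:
$k{\left(n \right)} = -40$ ($k{\left(n \right)} = -81 + 41 = -40$)
$p = 31705$ ($p = 3 - -31702 = 3 + 31702 = 31705$)
$\frac{27546}{k{\left(205 \right)}} + \frac{13162}{p} = \frac{27546}{-40} + \frac{13162}{31705} = 27546 \left(- \frac{1}{40}\right) + 13162 \cdot \frac{1}{31705} = - \frac{13773}{20} + \frac{13162}{31705} = - \frac{17456389}{25364}$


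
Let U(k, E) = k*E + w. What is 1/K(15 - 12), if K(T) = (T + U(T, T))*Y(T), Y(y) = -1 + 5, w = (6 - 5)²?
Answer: 1/52 ≈ 0.019231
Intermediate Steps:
w = 1 (w = 1² = 1)
U(k, E) = 1 + E*k (U(k, E) = k*E + 1 = E*k + 1 = 1 + E*k)
Y(y) = 4
K(T) = 4 + 4*T + 4*T² (K(T) = (T + (1 + T*T))*4 = (T + (1 + T²))*4 = (1 + T + T²)*4 = 4 + 4*T + 4*T²)
1/K(15 - 12) = 1/(4 + 4*(15 - 12) + 4*(15 - 12)²) = 1/(4 + 4*3 + 4*3²) = 1/(4 + 12 + 4*9) = 1/(4 + 12 + 36) = 1/52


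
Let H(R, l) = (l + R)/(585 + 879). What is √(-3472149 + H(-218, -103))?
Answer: I*√206717875918/244 ≈ 1863.4*I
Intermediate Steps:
H(R, l) = R/1464 + l/1464 (H(R, l) = (R + l)/1464 = (R + l)*(1/1464) = R/1464 + l/1464)
√(-3472149 + H(-218, -103)) = √(-3472149 + ((1/1464)*(-218) + (1/1464)*(-103))) = √(-3472149 + (-109/732 - 103/1464)) = √(-3472149 - 107/488) = √(-1694408819/488) = I*√206717875918/244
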